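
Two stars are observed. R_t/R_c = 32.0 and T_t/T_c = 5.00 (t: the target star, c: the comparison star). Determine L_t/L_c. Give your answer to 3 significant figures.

6.40×10^5

From the Stefan–Boltzmann law, L ∝ R²T⁴, so
L_t/L_c = (R_t/R_c)² (T_t/T_c)⁴ = (32.0)² × (5.00)⁴ = 1024 × 625.0 = 6.400×10^5.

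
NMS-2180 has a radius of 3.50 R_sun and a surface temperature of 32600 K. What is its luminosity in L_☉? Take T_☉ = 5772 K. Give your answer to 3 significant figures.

1.25×10^4 L_☉

L/L_☉ = (R/R_☉)² (T/T_☉)⁴ = (3.50)² × (32600/5772)⁴
       = 12.25 × (5.648)⁴ = 12.25 × 1018 = 1.247×10^4.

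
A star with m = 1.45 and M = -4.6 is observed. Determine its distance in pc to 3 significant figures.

162 pc

m − M = 5 log₁₀(d/10 pc)
1.45 − (-4.6) = 6.05 = 5 log₁₀(d/10)
d = 10 × 10^(6.05/5) = 10 × 10^1.210 = 162.2 pc.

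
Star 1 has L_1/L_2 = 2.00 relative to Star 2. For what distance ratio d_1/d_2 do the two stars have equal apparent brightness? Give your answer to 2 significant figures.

1.4

Equal flux requires L_1/d_1² = L_2/d_2², so d_1/d_2 = √(L_1/L_2)
= √(2.00) = 1.414.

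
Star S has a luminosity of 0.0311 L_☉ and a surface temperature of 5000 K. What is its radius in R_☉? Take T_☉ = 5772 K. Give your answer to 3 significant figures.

0.235 R_☉

R/R_☉ = √(L/L_☉) / (T/T_☉)² = √(0.0311) / (0.8663)²
       = 0.1764 / 0.7504 = 0.2350.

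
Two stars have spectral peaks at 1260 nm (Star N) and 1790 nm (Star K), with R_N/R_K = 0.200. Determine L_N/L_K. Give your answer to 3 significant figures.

Wien's law gives T ∝ 1/λ_max, so T_N/T_K = λ_K/λ_N = 1790/1260 = 1.421.
Then L ∝ R²T⁴ gives L_N/L_K = (0.200)² × (1.421)⁴ = 0.04000 × 4.073 = 0.1629.

0.163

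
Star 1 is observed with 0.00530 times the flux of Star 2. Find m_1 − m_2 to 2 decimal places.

m_1 − m_2 = −2.5 log₁₀(F_1/F_2) = −2.5 log₁₀(0.00530) = −2.5 × (-2.276) = 5.689.

5.69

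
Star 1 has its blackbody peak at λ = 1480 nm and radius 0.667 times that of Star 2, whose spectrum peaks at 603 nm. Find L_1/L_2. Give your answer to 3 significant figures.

0.0123

Wien's law gives T ∝ 1/λ_max, so T_1/T_2 = λ_2/λ_1 = 603/1480 = 0.4074.
Then L ∝ R²T⁴ gives L_1/L_2 = (0.667)² × (0.4074)⁴ = 0.4449 × 0.02756 = 0.01226.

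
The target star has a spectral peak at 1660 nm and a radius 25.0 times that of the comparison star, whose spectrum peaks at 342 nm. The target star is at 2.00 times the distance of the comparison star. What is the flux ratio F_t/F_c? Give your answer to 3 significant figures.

0.282

Wien's law: T_t/T_c = λ_c/λ_t = 342/1660 = 0.2060.
L_t/L_c = (R_t/R_c)²(T_t/T_c)⁴ = (25.0)²(0.2060)⁴ = 1.126.
F_t/F_c = (L_t/L_c)/(d_t/d_c)² = 1.126/(2.00)² = 0.2815.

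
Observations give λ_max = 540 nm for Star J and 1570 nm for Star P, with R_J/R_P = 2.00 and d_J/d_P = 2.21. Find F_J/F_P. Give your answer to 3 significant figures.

58.5

Wien's law: T_J/T_P = λ_P/λ_J = 1570/540 = 2.907.
L_J/L_P = (R_J/R_P)²(T_J/T_P)⁴ = (2.00)²(2.907)⁴ = 285.8.
F_J/F_P = (L_J/L_P)/(d_J/d_P)² = 285.8/(2.21)² = 58.52.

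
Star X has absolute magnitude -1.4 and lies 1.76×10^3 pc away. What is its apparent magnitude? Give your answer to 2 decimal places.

9.83

m = M + 5 log₁₀(d/10 pc) = -1.4 + 5 log₁₀(1.76×10^3/10)
  = -1.4 + 5 × 2.246 = -1.4 + 11.23 = 9.83.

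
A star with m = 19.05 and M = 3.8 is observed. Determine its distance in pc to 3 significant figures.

m − M = 5 log₁₀(d/10 pc)
19.05 − (3.8) = 15.25 = 5 log₁₀(d/10)
d = 10 × 10^(15.25/5) = 10 × 10^3.050 = 1.122×10^4 pc.

1.12×10^4 pc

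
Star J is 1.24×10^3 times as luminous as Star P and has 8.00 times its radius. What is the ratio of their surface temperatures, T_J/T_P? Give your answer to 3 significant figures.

2.10

L ∝ R²T⁴ gives T ∝ (L/R²)^(1/4), so
T_J/T_P = (1.24×10^3 / 8.00²)^(1/4) = (19.38)^(1/4) = 2.098.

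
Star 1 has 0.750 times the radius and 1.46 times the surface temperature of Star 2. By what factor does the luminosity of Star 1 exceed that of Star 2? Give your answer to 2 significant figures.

2.6

From the Stefan–Boltzmann law, L ∝ R²T⁴, so
L_1/L_2 = (R_1/R_2)² (T_1/T_2)⁴ = (0.750)² × (1.46)⁴ = 0.5625 × 4.544 = 2.556.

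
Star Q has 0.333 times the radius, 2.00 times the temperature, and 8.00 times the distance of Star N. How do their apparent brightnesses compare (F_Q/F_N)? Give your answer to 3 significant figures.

0.0277

L_Q/L_N = (R_Q/R_N)²(T_Q/T_N)⁴ = (0.333)² × (2.00)⁴ = 1.774.
F_Q/F_N = (L_Q/L_N)/(d_Q/d_N)² = 1.774 / (8.00)² = 0.02772.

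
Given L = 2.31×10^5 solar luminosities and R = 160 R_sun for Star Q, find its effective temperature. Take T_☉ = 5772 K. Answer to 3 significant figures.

1.00×10^4 K

T/T_☉ = (L/L_☉)^(1/4) / (R/R_☉)^(1/2)
T = 5772 × (2.31×10^5)^(1/4) / √(160) = 5772 × 21.92 / 12.65 = 1.000×10^4 K.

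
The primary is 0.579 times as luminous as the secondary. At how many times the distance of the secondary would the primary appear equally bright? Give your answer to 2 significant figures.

Equal flux requires L_p/d_p² = L_s/d_s², so d_p/d_s = √(L_p/L_s)
= √(0.579) = 0.7609.

0.76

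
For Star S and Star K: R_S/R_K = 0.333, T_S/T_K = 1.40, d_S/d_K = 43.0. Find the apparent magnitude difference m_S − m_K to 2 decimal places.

9.09

L_S/L_K = (0.333)²(1.40)⁴ = 0.4260.
F_S/F_K = (L_S/L_K)/(d_S/d_K)² = 0.4260/1849 = 2.304×10^-4.
m_S − m_K = −2.5 log₁₀(2.304×10^-4) = 9.09.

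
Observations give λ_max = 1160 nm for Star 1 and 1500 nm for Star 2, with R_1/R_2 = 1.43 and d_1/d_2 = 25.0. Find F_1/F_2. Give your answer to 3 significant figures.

Wien's law: T_1/T_2 = λ_2/λ_1 = 1500/1160 = 1.293.
L_1/L_2 = (R_1/R_2)²(T_1/T_2)⁴ = (1.43)²(1.293)⁴ = 5.717.
F_1/F_2 = (L_1/L_2)/(d_1/d_2)² = 5.717/(25.0)² = 0.009148.

0.00915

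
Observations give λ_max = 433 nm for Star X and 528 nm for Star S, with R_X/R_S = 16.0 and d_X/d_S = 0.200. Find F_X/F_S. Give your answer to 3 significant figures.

Wien's law: T_X/T_S = λ_S/λ_X = 528/433 = 1.219.
L_X/L_S = (R_X/R_S)²(T_X/T_S)⁴ = (16.0)²(1.219)⁴ = 566.0.
F_X/F_S = (L_X/L_S)/(d_X/d_S)² = 566.0/(0.200)² = 1.415×10^4.

1.42×10^4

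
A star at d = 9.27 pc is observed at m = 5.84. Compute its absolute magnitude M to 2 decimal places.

6.00

M = m − 5 log₁₀(d/10 pc) = 5.84 − 5 log₁₀(9.27/10)
  = 5.84 − 5 × -0.033 = 5.84 − -0.16 = 6.00.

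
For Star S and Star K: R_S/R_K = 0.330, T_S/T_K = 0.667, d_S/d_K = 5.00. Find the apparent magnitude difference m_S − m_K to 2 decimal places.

L_S/L_K = (0.330)²(0.667)⁴ = 0.02155.
F_S/F_K = (L_S/L_K)/(d_S/d_K)² = 0.02155/25.00 = 8.622×10^-4.
m_S − m_K = −2.5 log₁₀(8.622×10^-4) = 7.66.

7.66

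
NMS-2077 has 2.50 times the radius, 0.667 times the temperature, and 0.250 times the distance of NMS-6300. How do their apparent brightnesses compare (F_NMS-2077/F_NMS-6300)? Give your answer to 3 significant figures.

L_NMS-2077/L_NMS-6300 = (R_NMS-2077/R_NMS-6300)²(T_NMS-2077/T_NMS-6300)⁴ = (2.50)² × (0.667)⁴ = 1.237.
F_NMS-2077/F_NMS-6300 = (L_NMS-2077/L_NMS-6300)/(d_NMS-2077/d_NMS-6300)² = 1.237 / (0.250)² = 19.79.

19.8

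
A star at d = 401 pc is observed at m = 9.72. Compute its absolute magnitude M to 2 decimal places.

M = m − 5 log₁₀(d/10 pc) = 9.72 − 5 log₁₀(401/10)
  = 9.72 − 5 × 1.603 = 9.72 − 8.02 = 1.70.

1.70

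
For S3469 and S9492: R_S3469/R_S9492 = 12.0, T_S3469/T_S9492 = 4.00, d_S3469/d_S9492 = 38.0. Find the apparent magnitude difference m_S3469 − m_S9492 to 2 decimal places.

-3.52

L_S3469/L_S9492 = (12.0)²(4.00)⁴ = 3.686×10^4.
F_S3469/F_S9492 = (L_S3469/L_S9492)/(d_S3469/d_S9492)² = 3.686×10^4/1444 = 25.53.
m_S3469 − m_S9492 = −2.5 log₁₀(25.53) = -3.52.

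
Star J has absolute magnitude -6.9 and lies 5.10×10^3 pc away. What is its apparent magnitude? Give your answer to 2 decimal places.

6.64

m = M + 5 log₁₀(d/10 pc) = -6.9 + 5 log₁₀(5.10×10^3/10)
  = -6.9 + 5 × 2.708 = -6.9 + 13.54 = 6.64.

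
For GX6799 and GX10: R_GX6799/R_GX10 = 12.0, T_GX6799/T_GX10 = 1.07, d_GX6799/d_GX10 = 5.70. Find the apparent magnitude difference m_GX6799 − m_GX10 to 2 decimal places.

-1.91

L_GX6799/L_GX10 = (12.0)²(1.07)⁴ = 188.8.
F_GX6799/F_GX10 = (L_GX6799/L_GX10)/(d_GX6799/d_GX10)² = 188.8/32.49 = 5.810.
m_GX6799 − m_GX10 = −2.5 log₁₀(5.810) = -1.91.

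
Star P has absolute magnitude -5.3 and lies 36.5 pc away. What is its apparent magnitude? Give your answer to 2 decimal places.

-2.49

m = M + 5 log₁₀(d/10 pc) = -5.3 + 5 log₁₀(36.5/10)
  = -5.3 + 5 × 0.562 = -5.3 + 2.81 = -2.49.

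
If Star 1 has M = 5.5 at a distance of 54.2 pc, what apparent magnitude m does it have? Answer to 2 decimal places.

m = M + 5 log₁₀(d/10 pc) = 5.5 + 5 log₁₀(54.2/10)
  = 5.5 + 5 × 0.734 = 5.5 + 3.67 = 9.17.

9.17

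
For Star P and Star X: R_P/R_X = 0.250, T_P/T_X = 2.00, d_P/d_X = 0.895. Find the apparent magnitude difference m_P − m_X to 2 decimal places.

L_P/L_X = (0.250)²(2.00)⁴ = 1.000.
F_P/F_X = (L_P/L_X)/(d_P/d_X)² = 1.000/0.8010 = 1.248.
m_P − m_X = −2.5 log₁₀(1.248) = -0.24.

-0.24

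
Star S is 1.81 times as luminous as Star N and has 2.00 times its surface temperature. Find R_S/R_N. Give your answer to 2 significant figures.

0.34

L ∝ R²T⁴ gives R ∝ √L / T², so
R_S/R_N = √(1.81) / (2.00)² = 1.345 / 4.000 = 0.3363.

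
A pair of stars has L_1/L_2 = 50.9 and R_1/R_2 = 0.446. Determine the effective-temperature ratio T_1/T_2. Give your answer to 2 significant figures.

L ∝ R²T⁴ gives T ∝ (L/R²)^(1/4), so
T_1/T_2 = (50.9 / 0.446²)^(1/4) = (255.9)^(1/4) = 4.000.

4.0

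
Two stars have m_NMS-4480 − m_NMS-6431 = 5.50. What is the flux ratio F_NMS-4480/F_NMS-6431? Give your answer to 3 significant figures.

F_NMS-4480/F_NMS-6431 = 10^(−(m_NMS-4480 − m_NMS-6431)/2.5) = 10^(-5.50/2.5) = 10^-2.200 = 0.006310.

0.00631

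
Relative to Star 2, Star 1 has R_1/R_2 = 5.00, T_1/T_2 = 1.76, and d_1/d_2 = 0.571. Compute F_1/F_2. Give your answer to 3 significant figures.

L_1/L_2 = (R_1/R_2)²(T_1/T_2)⁴ = (5.00)² × (1.76)⁴ = 239.9.
F_1/F_2 = (L_1/L_2)/(d_1/d_2)² = 239.9 / (0.571)² = 735.7.

736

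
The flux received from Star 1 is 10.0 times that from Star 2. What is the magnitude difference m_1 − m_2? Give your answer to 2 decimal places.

-2.50

m_1 − m_2 = −2.5 log₁₀(F_1/F_2) = −2.5 log₁₀(10.0) = −2.5 × (1.000) = -2.500.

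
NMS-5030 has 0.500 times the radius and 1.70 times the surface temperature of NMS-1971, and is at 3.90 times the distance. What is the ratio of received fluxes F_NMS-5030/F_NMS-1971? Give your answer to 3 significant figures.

0.137

L_NMS-5030/L_NMS-1971 = (R_NMS-5030/R_NMS-1971)²(T_NMS-5030/T_NMS-1971)⁴ = (0.500)² × (1.70)⁴ = 2.088.
F_NMS-5030/F_NMS-1971 = (L_NMS-5030/L_NMS-1971)/(d_NMS-5030/d_NMS-1971)² = 2.088 / (3.90)² = 0.1373.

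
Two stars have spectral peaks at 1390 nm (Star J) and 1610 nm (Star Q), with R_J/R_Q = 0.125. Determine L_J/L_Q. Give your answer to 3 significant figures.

Wien's law gives T ∝ 1/λ_max, so T_J/T_Q = λ_Q/λ_J = 1610/1390 = 1.158.
Then L ∝ R²T⁴ gives L_J/L_Q = (0.125)² × (1.158)⁴ = 0.01562 × 1.800 = 0.02812.

0.0281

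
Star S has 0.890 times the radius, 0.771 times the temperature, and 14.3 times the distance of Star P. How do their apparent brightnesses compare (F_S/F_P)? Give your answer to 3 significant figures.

0.00137

L_S/L_P = (R_S/R_P)²(T_S/T_P)⁴ = (0.890)² × (0.771)⁴ = 0.2799.
F_S/F_P = (L_S/L_P)/(d_S/d_P)² = 0.2799 / (14.3)² = 0.001369.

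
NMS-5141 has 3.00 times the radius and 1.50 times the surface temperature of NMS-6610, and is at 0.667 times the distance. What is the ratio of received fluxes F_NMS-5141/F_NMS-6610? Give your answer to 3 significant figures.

L_NMS-5141/L_NMS-6610 = (R_NMS-5141/R_NMS-6610)²(T_NMS-5141/T_NMS-6610)⁴ = (3.00)² × (1.50)⁴ = 45.56.
F_NMS-5141/F_NMS-6610 = (L_NMS-5141/L_NMS-6610)/(d_NMS-5141/d_NMS-6610)² = 45.56 / (0.667)² = 102.4.

102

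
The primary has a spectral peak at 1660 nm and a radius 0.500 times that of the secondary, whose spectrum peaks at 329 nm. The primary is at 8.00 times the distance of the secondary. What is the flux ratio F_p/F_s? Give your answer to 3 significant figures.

Wien's law: T_p/T_s = λ_s/λ_p = 329/1660 = 0.1982.
L_p/L_s = (R_p/R_s)²(T_p/T_s)⁴ = (0.500)²(0.1982)⁴ = 3.857×10^-4.
F_p/F_s = (L_p/L_s)/(d_p/d_s)² = 3.857×10^-4/(8.00)² = 6.027×10^-6.

6.03×10^-6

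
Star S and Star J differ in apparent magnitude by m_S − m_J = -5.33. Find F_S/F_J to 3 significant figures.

136

F_S/F_J = 10^(−(m_S − m_J)/2.5) = 10^(5.33/2.5) = 10^2.132 = 135.5.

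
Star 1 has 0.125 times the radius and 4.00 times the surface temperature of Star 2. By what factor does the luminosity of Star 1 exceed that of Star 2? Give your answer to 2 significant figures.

4.0

From the Stefan–Boltzmann law, L ∝ R²T⁴, so
L_1/L_2 = (R_1/R_2)² (T_1/T_2)⁴ = (0.125)² × (4.00)⁴ = 0.01562 × 256.0 = 4.000.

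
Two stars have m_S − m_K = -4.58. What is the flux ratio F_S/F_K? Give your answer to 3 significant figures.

F_S/F_K = 10^(−(m_S − m_K)/2.5) = 10^(4.58/2.5) = 10^1.832 = 67.92.

67.9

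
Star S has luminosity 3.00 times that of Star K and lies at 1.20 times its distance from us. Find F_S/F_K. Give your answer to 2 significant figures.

F = L/(4πd²), so F_S/F_K = (L_S/L_K) / (d_S/d_K)²
= 3.00 / (1.20)² = 3.00 / 1.440 = 2.083.

2.1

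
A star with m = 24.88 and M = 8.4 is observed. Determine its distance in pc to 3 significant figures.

1.98×10^4 pc

m − M = 5 log₁₀(d/10 pc)
24.88 − (8.4) = 16.48 = 5 log₁₀(d/10)
d = 10 × 10^(16.48/5) = 10 × 10^3.296 = 1.977×10^4 pc.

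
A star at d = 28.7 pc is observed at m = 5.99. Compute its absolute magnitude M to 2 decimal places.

M = m − 5 log₁₀(d/10 pc) = 5.99 − 5 log₁₀(28.7/10)
  = 5.99 − 5 × 0.458 = 5.99 − 2.29 = 3.70.

3.70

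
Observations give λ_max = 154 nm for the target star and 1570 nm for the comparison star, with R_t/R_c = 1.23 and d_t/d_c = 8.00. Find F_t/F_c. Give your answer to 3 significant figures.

255

Wien's law: T_t/T_c = λ_c/λ_t = 1570/154 = 10.19.
L_t/L_c = (R_t/R_c)²(T_t/T_c)⁴ = (1.23)²(10.19)⁴ = 1.634×10^4.
F_t/F_c = (L_t/L_c)/(d_t/d_c)² = 1.634×10^4/(8.00)² = 255.4.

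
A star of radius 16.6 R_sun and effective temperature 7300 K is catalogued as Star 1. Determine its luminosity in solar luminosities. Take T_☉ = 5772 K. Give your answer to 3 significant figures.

705 solar luminosities

L/L_☉ = (R/R_☉)² (T/T_☉)⁴ = (16.6)² × (7300/5772)⁴
       = 275.6 × (1.265)⁴ = 275.6 × 2.559 = 705.0.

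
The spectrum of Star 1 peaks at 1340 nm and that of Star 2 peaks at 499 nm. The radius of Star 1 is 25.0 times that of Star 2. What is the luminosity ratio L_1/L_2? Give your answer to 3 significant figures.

Wien's law gives T ∝ 1/λ_max, so T_1/T_2 = λ_2/λ_1 = 499/1340 = 0.3724.
Then L ∝ R²T⁴ gives L_1/L_2 = (25.0)² × (0.3724)⁴ = 625.0 × 0.01923 = 12.02.

12.0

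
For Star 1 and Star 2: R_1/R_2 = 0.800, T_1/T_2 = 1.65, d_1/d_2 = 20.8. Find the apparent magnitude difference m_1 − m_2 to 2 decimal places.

L_1/L_2 = (0.800)²(1.65)⁴ = 4.744.
F_1/F_2 = (L_1/L_2)/(d_1/d_2)² = 4.744/432.6 = 0.01096.
m_1 − m_2 = −2.5 log₁₀(0.01096) = 4.90.

4.90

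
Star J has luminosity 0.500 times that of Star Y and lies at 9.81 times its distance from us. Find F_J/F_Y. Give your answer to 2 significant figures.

0.0052

F = L/(4πd²), so F_J/F_Y = (L_J/L_Y) / (d_J/d_Y)²
= 0.500 / (9.81)² = 0.500 / 96.24 = 0.005196.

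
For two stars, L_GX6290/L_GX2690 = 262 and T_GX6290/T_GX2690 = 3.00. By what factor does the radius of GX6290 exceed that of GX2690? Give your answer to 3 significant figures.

L ∝ R²T⁴ gives R ∝ √L / T², so
R_GX6290/R_GX2690 = √(262) / (3.00)² = 16.19 / 9.000 = 1.798.

1.80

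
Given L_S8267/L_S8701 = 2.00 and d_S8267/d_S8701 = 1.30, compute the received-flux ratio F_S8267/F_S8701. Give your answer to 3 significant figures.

F = L/(4πd²), so F_S8267/F_S8701 = (L_S8267/L_S8701) / (d_S8267/d_S8701)²
= 2.00 / (1.30)² = 2.00 / 1.690 = 1.183.

1.18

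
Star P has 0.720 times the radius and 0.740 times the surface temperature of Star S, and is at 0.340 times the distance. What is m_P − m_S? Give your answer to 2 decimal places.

-0.32

L_P/L_S = (0.720)²(0.740)⁴ = 0.1555.
F_P/F_S = (L_P/L_S)/(d_P/d_S)² = 0.1555/0.1156 = 1.345.
m_P − m_S = −2.5 log₁₀(1.345) = -0.32.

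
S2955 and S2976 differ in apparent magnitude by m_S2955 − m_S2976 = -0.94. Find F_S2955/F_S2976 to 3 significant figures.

2.38

F_S2955/F_S2976 = 10^(−(m_S2955 − m_S2976)/2.5) = 10^(0.94/2.5) = 10^0.376 = 2.377.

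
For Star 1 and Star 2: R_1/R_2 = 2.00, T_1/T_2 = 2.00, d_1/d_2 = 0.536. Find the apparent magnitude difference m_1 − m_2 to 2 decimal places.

L_1/L_2 = (2.00)²(2.00)⁴ = 64.00.
F_1/F_2 = (L_1/L_2)/(d_1/d_2)² = 64.00/0.2873 = 222.8.
m_1 − m_2 = −2.5 log₁₀(222.8) = -5.87.

-5.87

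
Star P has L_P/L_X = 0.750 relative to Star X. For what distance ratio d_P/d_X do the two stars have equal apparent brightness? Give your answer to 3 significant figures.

Equal flux requires L_P/d_P² = L_X/d_X², so d_P/d_X = √(L_P/L_X)
= √(0.750) = 0.8660.

0.866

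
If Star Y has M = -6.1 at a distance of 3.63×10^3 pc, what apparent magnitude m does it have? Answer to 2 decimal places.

6.70

m = M + 5 log₁₀(d/10 pc) = -6.1 + 5 log₁₀(3.63×10^3/10)
  = -6.1 + 5 × 2.560 = -6.1 + 12.80 = 6.70.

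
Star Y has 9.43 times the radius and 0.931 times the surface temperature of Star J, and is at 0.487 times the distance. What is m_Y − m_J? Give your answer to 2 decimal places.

-6.12

L_Y/L_J = (9.43)²(0.931)⁴ = 66.81.
F_Y/F_J = (L_Y/L_J)/(d_Y/d_J)² = 66.81/0.2372 = 281.7.
m_Y − m_J = −2.5 log₁₀(281.7) = -6.12.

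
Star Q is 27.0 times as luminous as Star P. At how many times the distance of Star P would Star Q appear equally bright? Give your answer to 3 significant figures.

5.20

Equal flux requires L_Q/d_Q² = L_P/d_P², so d_Q/d_P = √(L_Q/L_P)
= √(27.0) = 5.196.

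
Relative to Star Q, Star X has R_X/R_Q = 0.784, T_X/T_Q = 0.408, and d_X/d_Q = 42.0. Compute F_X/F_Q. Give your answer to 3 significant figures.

9.66×10^-6

L_X/L_Q = (R_X/R_Q)²(T_X/T_Q)⁴ = (0.784)² × (0.408)⁴ = 0.01703.
F_X/F_Q = (L_X/L_Q)/(d_X/d_Q)² = 0.01703 / (42.0)² = 9.655×10^-6.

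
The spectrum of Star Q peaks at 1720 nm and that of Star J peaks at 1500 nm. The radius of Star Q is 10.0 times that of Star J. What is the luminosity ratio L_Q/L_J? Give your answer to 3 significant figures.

57.8

Wien's law gives T ∝ 1/λ_max, so T_Q/T_J = λ_J/λ_Q = 1500/1720 = 0.8721.
Then L ∝ R²T⁴ gives L_Q/L_J = (10.0)² × (0.8721)⁴ = 100.0 × 0.5784 = 57.84.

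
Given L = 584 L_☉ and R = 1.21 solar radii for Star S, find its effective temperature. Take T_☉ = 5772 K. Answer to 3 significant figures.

2.58×10^4 K

T/T_☉ = (L/L_☉)^(1/4) / (R/R_☉)^(1/2)
T = 5772 × (584)^(1/4) / √(1.21) = 5772 × 4.916 / 1.100 = 2.580×10^4 K.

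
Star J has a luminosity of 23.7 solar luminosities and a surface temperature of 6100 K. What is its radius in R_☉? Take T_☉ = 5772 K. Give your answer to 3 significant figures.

4.36 R_☉

R/R_☉ = √(L/L_☉) / (T/T_☉)² = √(23.7) / (1.057)²
       = 4.868 / 1.117 = 4.359.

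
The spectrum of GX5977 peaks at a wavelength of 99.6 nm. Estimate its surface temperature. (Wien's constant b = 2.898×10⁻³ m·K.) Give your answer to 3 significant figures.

T = b/λ_max = 2.898×10⁻³ / (99.6×10⁻⁹) = 2.910×10^4 K.

2.91×10^4 K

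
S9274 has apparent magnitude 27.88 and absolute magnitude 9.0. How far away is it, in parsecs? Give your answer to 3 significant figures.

5.97×10^4 pc

m − M = 5 log₁₀(d/10 pc)
27.88 − (9.0) = 18.88 = 5 log₁₀(d/10)
d = 10 × 10^(18.88/5) = 10 × 10^3.776 = 5.970×10^4 pc.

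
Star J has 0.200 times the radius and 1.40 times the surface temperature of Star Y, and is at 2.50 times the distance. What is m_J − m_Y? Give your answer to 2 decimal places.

4.02

L_J/L_Y = (0.200)²(1.40)⁴ = 0.1537.
F_J/F_Y = (L_J/L_Y)/(d_J/d_Y)² = 0.1537/6.250 = 0.02459.
m_J − m_Y = −2.5 log₁₀(0.02459) = 4.02.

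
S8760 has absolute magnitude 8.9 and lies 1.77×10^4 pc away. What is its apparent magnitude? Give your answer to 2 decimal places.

25.14

m = M + 5 log₁₀(d/10 pc) = 8.9 + 5 log₁₀(1.77×10^4/10)
  = 8.9 + 5 × 3.248 = 8.9 + 16.24 = 25.14.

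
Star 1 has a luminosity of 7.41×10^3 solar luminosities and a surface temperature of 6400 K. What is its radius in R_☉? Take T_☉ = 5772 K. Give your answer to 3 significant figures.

R/R_☉ = √(L/L_☉) / (T/T_☉)² = √(7.41×10^3) / (1.109)²
       = 86.08 / 1.229 = 70.02.

70.0 R_☉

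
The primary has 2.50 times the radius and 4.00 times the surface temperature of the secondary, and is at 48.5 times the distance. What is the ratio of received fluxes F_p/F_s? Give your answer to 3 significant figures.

L_p/L_s = (R_p/R_s)²(T_p/T_s)⁴ = (2.50)² × (4.00)⁴ = 1600.
F_p/F_s = (L_p/L_s)/(d_p/d_s)² = 1600 / (48.5)² = 0.6802.

0.680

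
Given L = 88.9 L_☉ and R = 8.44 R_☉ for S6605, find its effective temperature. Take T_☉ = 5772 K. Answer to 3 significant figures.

6.10×10^3 K

T/T_☉ = (L/L_☉)^(1/4) / (R/R_☉)^(1/2)
T = 5772 × (88.9)^(1/4) / √(8.44) = 5772 × 3.071 / 2.905 = 6101 K.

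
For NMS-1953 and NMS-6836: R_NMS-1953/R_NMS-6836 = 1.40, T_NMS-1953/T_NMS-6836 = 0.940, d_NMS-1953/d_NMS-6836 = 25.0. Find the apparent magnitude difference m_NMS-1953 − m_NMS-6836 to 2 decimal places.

L_NMS-1953/L_NMS-6836 = (1.40)²(0.940)⁴ = 1.530.
F_NMS-1953/F_NMS-6836 = (L_NMS-1953/L_NMS-6836)/(d_NMS-1953/d_NMS-6836)² = 1.530/625.0 = 0.002448.
m_NMS-1953 − m_NMS-6836 = −2.5 log₁₀(0.002448) = 6.53.

6.53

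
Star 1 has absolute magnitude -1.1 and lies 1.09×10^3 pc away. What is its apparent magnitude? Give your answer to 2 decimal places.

9.09

m = M + 5 log₁₀(d/10 pc) = -1.1 + 5 log₁₀(1.09×10^3/10)
  = -1.1 + 5 × 2.037 = -1.1 + 10.19 = 9.09.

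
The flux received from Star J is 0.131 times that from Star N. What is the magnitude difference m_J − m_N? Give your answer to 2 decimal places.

2.21

m_J − m_N = −2.5 log₁₀(F_J/F_N) = −2.5 log₁₀(0.131) = −2.5 × (-0.883) = 2.207.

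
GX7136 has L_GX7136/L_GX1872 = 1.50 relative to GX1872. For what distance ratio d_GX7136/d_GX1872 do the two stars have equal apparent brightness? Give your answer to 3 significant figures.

1.22

Equal flux requires L_GX7136/d_GX7136² = L_GX1872/d_GX1872², so d_GX7136/d_GX1872 = √(L_GX7136/L_GX1872)
= √(1.50) = 1.225.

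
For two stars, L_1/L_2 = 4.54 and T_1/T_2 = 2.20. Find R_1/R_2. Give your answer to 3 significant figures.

L ∝ R²T⁴ gives R ∝ √L / T², so
R_1/R_2 = √(4.54) / (2.20)² = 2.131 / 4.840 = 0.4402.

0.440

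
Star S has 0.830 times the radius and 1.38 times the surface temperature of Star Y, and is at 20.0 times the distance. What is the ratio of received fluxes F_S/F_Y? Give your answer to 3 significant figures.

L_S/L_Y = (R_S/R_Y)²(T_S/T_Y)⁴ = (0.830)² × (1.38)⁴ = 2.498.
F_S/F_Y = (L_S/L_Y)/(d_S/d_Y)² = 2.498 / (20.0)² = 0.006246.

0.00625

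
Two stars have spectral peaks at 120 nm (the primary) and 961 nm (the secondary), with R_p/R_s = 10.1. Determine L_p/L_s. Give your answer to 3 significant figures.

Wien's law gives T ∝ 1/λ_max, so T_p/T_s = λ_s/λ_p = 961/120 = 8.008.
Then L ∝ R²T⁴ gives L_p/L_s = (10.1)² × (8.008)⁴ = 102.0 × 4113 = 4.196×10^5.

4.20×10^5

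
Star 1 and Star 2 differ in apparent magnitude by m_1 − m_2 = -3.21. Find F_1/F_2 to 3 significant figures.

F_1/F_2 = 10^(−(m_1 − m_2)/2.5) = 10^(3.21/2.5) = 10^1.284 = 19.23.

19.2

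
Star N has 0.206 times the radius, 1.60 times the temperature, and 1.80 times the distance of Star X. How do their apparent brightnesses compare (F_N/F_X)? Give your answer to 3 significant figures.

L_N/L_X = (R_N/R_X)²(T_N/T_X)⁴ = (0.206)² × (1.60)⁴ = 0.2781.
F_N/F_X = (L_N/L_X)/(d_N/d_X)² = 0.2781 / (1.80)² = 0.08584.

0.0858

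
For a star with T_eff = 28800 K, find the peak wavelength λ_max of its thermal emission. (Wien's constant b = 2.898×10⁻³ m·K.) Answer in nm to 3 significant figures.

λ_max = b/T = 2.898×10⁻³ / 28800 = 1.01×10^-7 m = 100.6 nm.

101 nm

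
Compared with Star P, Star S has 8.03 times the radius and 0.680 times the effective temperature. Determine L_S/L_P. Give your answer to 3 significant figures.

From the Stefan–Boltzmann law, L ∝ R²T⁴, so
L_S/L_P = (R_S/R_P)² (T_S/T_P)⁴ = (8.03)² × (0.680)⁴ = 64.48 × 0.2138 = 13.79.

13.8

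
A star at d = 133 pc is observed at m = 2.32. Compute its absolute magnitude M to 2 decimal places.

M = m − 5 log₁₀(d/10 pc) = 2.32 − 5 log₁₀(133/10)
  = 2.32 − 5 × 1.124 = 2.32 − 5.62 = -3.30.

-3.30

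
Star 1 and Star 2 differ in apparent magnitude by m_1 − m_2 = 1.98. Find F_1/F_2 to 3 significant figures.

F_1/F_2 = 10^(−(m_1 − m_2)/2.5) = 10^(-1.98/2.5) = 10^-0.792 = 0.1614.

0.161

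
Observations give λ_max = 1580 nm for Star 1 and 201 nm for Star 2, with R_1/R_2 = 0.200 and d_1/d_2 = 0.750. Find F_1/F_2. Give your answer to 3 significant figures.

1.86×10^-5

Wien's law: T_1/T_2 = λ_2/λ_1 = 201/1580 = 0.1272.
L_1/L_2 = (R_1/R_2)²(T_1/T_2)⁴ = (0.200)²(0.1272)⁴ = 1.048×10^-5.
F_1/F_2 = (L_1/L_2)/(d_1/d_2)² = 1.048×10^-5/(0.750)² = 1.862×10^-5.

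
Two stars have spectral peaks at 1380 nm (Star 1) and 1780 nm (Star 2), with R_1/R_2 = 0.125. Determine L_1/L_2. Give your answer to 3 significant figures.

Wien's law gives T ∝ 1/λ_max, so T_1/T_2 = λ_2/λ_1 = 1780/1380 = 1.290.
Then L ∝ R²T⁴ gives L_1/L_2 = (0.125)² × (1.290)⁴ = 0.01562 × 2.768 = 0.04325.

0.0432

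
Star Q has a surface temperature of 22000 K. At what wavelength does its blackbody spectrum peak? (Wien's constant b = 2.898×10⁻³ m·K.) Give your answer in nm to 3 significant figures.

λ_max = b/T = 2.898×10⁻³ / 22000 = 1.32×10^-7 m = 131.7 nm.

132 nm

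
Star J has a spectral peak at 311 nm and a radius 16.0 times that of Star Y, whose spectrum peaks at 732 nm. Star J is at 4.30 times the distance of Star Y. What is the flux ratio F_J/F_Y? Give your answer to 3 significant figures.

425

Wien's law: T_J/T_Y = λ_Y/λ_J = 732/311 = 2.354.
L_J/L_Y = (R_J/R_Y)²(T_J/T_Y)⁴ = (16.0)²(2.354)⁴ = 7857.
F_J/F_Y = (L_J/L_Y)/(d_J/d_Y)² = 7857/(4.30)² = 424.9.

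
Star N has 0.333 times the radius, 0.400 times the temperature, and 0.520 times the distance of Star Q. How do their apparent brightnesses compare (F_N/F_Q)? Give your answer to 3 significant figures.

L_N/L_Q = (R_N/R_Q)²(T_N/T_Q)⁴ = (0.333)² × (0.400)⁴ = 0.002839.
F_N/F_Q = (L_N/L_Q)/(d_N/d_Q)² = 0.002839 / (0.520)² = 0.01050.

0.0105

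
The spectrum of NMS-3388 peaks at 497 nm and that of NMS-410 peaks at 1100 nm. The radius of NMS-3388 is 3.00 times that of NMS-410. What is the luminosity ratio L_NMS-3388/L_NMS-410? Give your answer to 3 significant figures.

Wien's law gives T ∝ 1/λ_max, so T_NMS-3388/T_NMS-410 = λ_NMS-410/λ_NMS-3388 = 1100/497 = 2.213.
Then L ∝ R²T⁴ gives L_NMS-3388/L_NMS-410 = (3.00)² × (2.213)⁴ = 9.000 × 24.00 = 216.0.

216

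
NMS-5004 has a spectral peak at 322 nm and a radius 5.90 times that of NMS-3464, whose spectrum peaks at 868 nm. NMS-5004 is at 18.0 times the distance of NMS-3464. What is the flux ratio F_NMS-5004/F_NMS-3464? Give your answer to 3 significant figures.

Wien's law: T_NMS-5004/T_NMS-3464 = λ_NMS-3464/λ_NMS-5004 = 868/322 = 2.696.
L_NMS-5004/L_NMS-3464 = (R_NMS-5004/R_NMS-3464)²(T_NMS-5004/T_NMS-3464)⁴ = (5.90)²(2.696)⁴ = 1838.
F_NMS-5004/F_NMS-3464 = (L_NMS-5004/L_NMS-3464)/(d_NMS-5004/d_NMS-3464)² = 1838/(18.0)² = 5.673.

5.67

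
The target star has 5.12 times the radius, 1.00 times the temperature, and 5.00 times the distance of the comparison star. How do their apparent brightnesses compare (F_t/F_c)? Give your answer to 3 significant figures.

L_t/L_c = (R_t/R_c)²(T_t/T_c)⁴ = (5.12)² × (1.00)⁴ = 26.21.
F_t/F_c = (L_t/L_c)/(d_t/d_c)² = 26.21 / (5.00)² = 1.049.

1.05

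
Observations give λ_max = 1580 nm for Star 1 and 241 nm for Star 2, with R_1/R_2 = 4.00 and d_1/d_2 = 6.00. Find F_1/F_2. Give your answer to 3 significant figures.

2.41×10^-4

Wien's law: T_1/T_2 = λ_2/λ_1 = 241/1580 = 0.1525.
L_1/L_2 = (R_1/R_2)²(T_1/T_2)⁴ = (4.00)²(0.1525)⁴ = 0.008661.
F_1/F_2 = (L_1/L_2)/(d_1/d_2)² = 0.008661/(6.00)² = 2.406×10^-4.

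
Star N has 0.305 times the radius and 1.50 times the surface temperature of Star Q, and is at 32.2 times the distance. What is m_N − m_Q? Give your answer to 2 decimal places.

8.36

L_N/L_Q = (0.305)²(1.50)⁴ = 0.4709.
F_N/F_Q = (L_N/L_Q)/(d_N/d_Q)² = 0.4709/1037 = 4.542×10^-4.
m_N − m_Q = −2.5 log₁₀(4.542×10^-4) = 8.36.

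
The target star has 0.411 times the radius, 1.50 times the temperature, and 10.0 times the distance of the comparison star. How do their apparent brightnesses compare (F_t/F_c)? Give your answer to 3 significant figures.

0.00855

L_t/L_c = (R_t/R_c)²(T_t/T_c)⁴ = (0.411)² × (1.50)⁴ = 0.8552.
F_t/F_c = (L_t/L_c)/(d_t/d_c)² = 0.8552 / (10.0)² = 0.008552.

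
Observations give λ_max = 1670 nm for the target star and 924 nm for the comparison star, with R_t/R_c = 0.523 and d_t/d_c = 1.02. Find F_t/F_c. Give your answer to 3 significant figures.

0.0246

Wien's law: T_t/T_c = λ_c/λ_t = 924/1670 = 0.5533.
L_t/L_c = (R_t/R_c)²(T_t/T_c)⁴ = (0.523)²(0.5533)⁴ = 0.02563.
F_t/F_c = (L_t/L_c)/(d_t/d_c)² = 0.02563/(1.02)² = 0.02464.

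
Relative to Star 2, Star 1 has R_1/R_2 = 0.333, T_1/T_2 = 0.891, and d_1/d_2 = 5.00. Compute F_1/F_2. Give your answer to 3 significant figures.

0.00280

L_1/L_2 = (R_1/R_2)²(T_1/T_2)⁴ = (0.333)² × (0.891)⁴ = 0.06989.
F_1/F_2 = (L_1/L_2)/(d_1/d_2)² = 0.06989 / (5.00)² = 0.002795.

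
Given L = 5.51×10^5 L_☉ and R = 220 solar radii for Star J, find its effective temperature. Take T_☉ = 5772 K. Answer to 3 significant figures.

T/T_☉ = (L/L_☉)^(1/4) / (R/R_☉)^(1/2)
T = 5772 × (5.51×10^5)^(1/4) / √(220) = 5772 × 27.25 / 14.83 = 1.060×10^4 K.

1.06×10^4 K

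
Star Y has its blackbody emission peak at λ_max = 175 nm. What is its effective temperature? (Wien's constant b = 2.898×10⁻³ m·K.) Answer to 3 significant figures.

T = b/λ_max = 2.898×10⁻³ / (175×10⁻⁹) = 1.656×10^4 K.

1.66×10^4 K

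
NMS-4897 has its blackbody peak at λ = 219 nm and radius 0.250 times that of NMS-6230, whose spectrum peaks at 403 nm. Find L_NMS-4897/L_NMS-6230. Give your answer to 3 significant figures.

Wien's law gives T ∝ 1/λ_max, so T_NMS-4897/T_NMS-6230 = λ_NMS-6230/λ_NMS-4897 = 403/219 = 1.840.
Then L ∝ R²T⁴ gives L_NMS-4897/L_NMS-6230 = (0.250)² × (1.840)⁴ = 0.06250 × 11.47 = 0.7167.

0.717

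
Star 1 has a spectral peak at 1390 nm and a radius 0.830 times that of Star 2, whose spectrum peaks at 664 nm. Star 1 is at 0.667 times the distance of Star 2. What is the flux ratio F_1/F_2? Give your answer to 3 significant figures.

0.0806

Wien's law: T_1/T_2 = λ_2/λ_1 = 664/1390 = 0.4777.
L_1/L_2 = (R_1/R_2)²(T_1/T_2)⁴ = (0.830)²(0.4777)⁴ = 0.03587.
F_1/F_2 = (L_1/L_2)/(d_1/d_2)² = 0.03587/(0.667)² = 0.08063.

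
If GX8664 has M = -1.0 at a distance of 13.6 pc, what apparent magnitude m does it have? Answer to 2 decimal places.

m = M + 5 log₁₀(d/10 pc) = -1.0 + 5 log₁₀(13.6/10)
  = -1.0 + 5 × 0.134 = -1.0 + 0.67 = -0.33.

-0.33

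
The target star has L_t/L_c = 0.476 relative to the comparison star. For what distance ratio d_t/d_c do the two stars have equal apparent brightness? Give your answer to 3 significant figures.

0.690

Equal flux requires L_t/d_t² = L_c/d_c², so d_t/d_c = √(L_t/L_c)
= √(0.476) = 0.6899.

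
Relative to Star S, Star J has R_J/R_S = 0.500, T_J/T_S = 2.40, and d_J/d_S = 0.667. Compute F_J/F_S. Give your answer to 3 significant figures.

18.6

L_J/L_S = (R_J/R_S)²(T_J/T_S)⁴ = (0.500)² × (2.40)⁴ = 8.294.
F_J/F_S = (L_J/L_S)/(d_J/d_S)² = 8.294 / (0.667)² = 18.64.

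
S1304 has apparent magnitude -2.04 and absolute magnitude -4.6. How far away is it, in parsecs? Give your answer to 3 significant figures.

32.5 pc

m − M = 5 log₁₀(d/10 pc)
-2.04 − (-4.6) = 2.56 = 5 log₁₀(d/10)
d = 10 × 10^(2.56/5) = 10 × 10^0.512 = 32.51 pc.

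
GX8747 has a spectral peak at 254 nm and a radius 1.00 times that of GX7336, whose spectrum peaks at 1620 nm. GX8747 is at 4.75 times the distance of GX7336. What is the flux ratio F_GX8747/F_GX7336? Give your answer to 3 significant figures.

73.3

Wien's law: T_GX8747/T_GX7336 = λ_GX7336/λ_GX8747 = 1620/254 = 6.378.
L_GX8747/L_GX7336 = (R_GX8747/R_GX7336)²(T_GX8747/T_GX7336)⁴ = (1.00)²(6.378)⁴ = 1655.
F_GX8747/F_GX7336 = (L_GX8747/L_GX7336)/(d_GX8747/d_GX7336)² = 1655/(4.75)² = 73.34.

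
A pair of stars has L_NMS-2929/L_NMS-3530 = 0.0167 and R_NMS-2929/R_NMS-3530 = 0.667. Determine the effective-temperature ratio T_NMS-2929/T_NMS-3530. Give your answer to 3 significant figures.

0.440

L ∝ R²T⁴ gives T ∝ (L/R²)^(1/4), so
T_NMS-2929/T_NMS-3530 = (0.0167 / 0.667²)^(1/4) = (0.03754)^(1/4) = 0.4402.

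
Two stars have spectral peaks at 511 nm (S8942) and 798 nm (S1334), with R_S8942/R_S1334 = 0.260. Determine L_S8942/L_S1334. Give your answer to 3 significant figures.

Wien's law gives T ∝ 1/λ_max, so T_S8942/T_S1334 = λ_S1334/λ_S8942 = 798/511 = 1.562.
Then L ∝ R²T⁴ gives L_S8942/L_S1334 = (0.260)² × (1.562)⁴ = 0.06760 × 5.947 = 0.4020.

0.402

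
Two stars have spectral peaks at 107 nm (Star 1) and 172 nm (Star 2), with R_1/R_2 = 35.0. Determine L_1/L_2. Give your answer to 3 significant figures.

8.18×10^3

Wien's law gives T ∝ 1/λ_max, so T_1/T_2 = λ_2/λ_1 = 172/107 = 1.607.
Then L ∝ R²T⁴ gives L_1/L_2 = (35.0)² × (1.607)⁴ = 1225 × 6.677 = 8179.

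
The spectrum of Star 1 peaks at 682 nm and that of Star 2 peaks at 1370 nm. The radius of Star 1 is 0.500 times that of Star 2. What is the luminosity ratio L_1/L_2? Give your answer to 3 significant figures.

4.07

Wien's law gives T ∝ 1/λ_max, so T_1/T_2 = λ_2/λ_1 = 1370/682 = 2.009.
Then L ∝ R²T⁴ gives L_1/L_2 = (0.500)² × (2.009)⁴ = 0.2500 × 16.28 = 4.071.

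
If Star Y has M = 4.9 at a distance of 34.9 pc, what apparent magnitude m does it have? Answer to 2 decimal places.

7.61

m = M + 5 log₁₀(d/10 pc) = 4.9 + 5 log₁₀(34.9/10)
  = 4.9 + 5 × 0.543 = 4.9 + 2.71 = 7.61.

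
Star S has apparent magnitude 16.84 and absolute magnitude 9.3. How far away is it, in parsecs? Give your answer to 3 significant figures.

m − M = 5 log₁₀(d/10 pc)
16.84 − (9.3) = 7.54 = 5 log₁₀(d/10)
d = 10 × 10^(7.54/5) = 10 × 10^1.508 = 322.1 pc.

322 pc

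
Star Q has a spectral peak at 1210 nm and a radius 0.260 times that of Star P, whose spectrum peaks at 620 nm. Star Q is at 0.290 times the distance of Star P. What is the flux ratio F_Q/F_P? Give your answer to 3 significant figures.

Wien's law: T_Q/T_P = λ_P/λ_Q = 620/1210 = 0.5124.
L_Q/L_P = (R_Q/R_P)²(T_Q/T_P)⁴ = (0.260)²(0.5124)⁴ = 0.004660.
F_Q/F_P = (L_Q/L_P)/(d_Q/d_P)² = 0.004660/(0.290)² = 0.05541.

0.0554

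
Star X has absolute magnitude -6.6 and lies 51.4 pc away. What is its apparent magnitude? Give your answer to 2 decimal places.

-3.05

m = M + 5 log₁₀(d/10 pc) = -6.6 + 5 log₁₀(51.4/10)
  = -6.6 + 5 × 0.711 = -6.6 + 3.55 = -3.05.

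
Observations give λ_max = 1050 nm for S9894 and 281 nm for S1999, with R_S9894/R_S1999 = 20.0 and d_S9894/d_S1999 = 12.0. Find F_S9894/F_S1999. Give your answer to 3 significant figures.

0.0142

Wien's law: T_S9894/T_S1999 = λ_S1999/λ_S9894 = 281/1050 = 0.2676.
L_S9894/L_S1999 = (R_S9894/R_S1999)²(T_S9894/T_S1999)⁴ = (20.0)²(0.2676)⁴ = 2.052.
F_S9894/F_S1999 = (L_S9894/L_S1999)/(d_S9894/d_S1999)² = 2.052/(12.0)² = 0.01425.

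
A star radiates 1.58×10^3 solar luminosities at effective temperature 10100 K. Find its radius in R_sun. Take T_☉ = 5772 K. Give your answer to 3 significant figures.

13.0 R_sun

R/R_☉ = √(L/L_☉) / (T/T_☉)² = √(1.58×10^3) / (1.750)²
       = 39.75 / 3.062 = 12.98.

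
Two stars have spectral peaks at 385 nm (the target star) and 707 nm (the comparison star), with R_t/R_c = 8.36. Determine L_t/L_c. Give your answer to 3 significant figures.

795

Wien's law gives T ∝ 1/λ_max, so T_t/T_c = λ_c/λ_t = 707/385 = 1.836.
Then L ∝ R²T⁴ gives L_t/L_c = (8.36)² × (1.836)⁴ = 69.89 × 11.37 = 794.8.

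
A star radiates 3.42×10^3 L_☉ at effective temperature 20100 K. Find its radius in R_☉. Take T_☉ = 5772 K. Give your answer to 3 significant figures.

4.82 R_☉

R/R_☉ = √(L/L_☉) / (T/T_☉)² = √(3.42×10^3) / (3.482)²
       = 58.48 / 12.13 = 4.823.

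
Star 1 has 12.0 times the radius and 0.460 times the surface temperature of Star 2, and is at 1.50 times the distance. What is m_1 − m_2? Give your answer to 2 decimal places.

-1.14

L_1/L_2 = (12.0)²(0.460)⁴ = 6.448.
F_1/F_2 = (L_1/L_2)/(d_1/d_2)² = 6.448/2.250 = 2.866.
m_1 − m_2 = −2.5 log₁₀(2.866) = -1.14.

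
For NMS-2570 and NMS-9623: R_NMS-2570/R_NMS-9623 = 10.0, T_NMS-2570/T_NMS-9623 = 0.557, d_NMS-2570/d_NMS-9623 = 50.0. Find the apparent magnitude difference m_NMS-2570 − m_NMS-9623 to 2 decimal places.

L_NMS-2570/L_NMS-9623 = (10.0)²(0.557)⁴ = 9.625.
F_NMS-2570/F_NMS-9623 = (L_NMS-2570/L_NMS-9623)/(d_NMS-2570/d_NMS-9623)² = 9.625/2500 = 0.003850.
m_NMS-2570 − m_NMS-9623 = −2.5 log₁₀(0.003850) = 6.04.

6.04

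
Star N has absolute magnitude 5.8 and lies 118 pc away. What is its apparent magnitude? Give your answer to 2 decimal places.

11.16

m = M + 5 log₁₀(d/10 pc) = 5.8 + 5 log₁₀(118/10)
  = 5.8 + 5 × 1.072 = 5.8 + 5.36 = 11.16.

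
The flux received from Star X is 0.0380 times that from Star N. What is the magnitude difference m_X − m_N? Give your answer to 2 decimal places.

m_X − m_N = −2.5 log₁₀(F_X/F_N) = −2.5 log₁₀(0.0380) = −2.5 × (-1.420) = 3.551.

3.55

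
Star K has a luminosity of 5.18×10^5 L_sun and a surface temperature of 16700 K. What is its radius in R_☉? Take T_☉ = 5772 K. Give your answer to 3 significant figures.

R/R_☉ = √(L/L_☉) / (T/T_☉)² = √(5.18×10^5) / (2.893)²
       = 719.7 / 8.371 = 85.98.

86.0 R_☉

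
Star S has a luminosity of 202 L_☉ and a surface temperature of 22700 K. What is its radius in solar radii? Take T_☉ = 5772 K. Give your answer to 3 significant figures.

R/R_☉ = √(L/L_☉) / (T/T_☉)² = √(202) / (3.933)²
       = 14.21 / 15.47 = 0.9189.

0.919 solar radii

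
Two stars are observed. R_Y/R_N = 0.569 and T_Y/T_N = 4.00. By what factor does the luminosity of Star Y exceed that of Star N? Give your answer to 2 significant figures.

83

From the Stefan–Boltzmann law, L ∝ R²T⁴, so
L_Y/L_N = (R_Y/R_N)² (T_Y/T_N)⁴ = (0.569)² × (4.00)⁴ = 0.3238 × 256.0 = 82.88.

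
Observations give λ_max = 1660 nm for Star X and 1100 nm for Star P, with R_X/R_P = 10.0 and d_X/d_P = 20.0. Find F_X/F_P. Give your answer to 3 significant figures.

0.0482

Wien's law: T_X/T_P = λ_P/λ_X = 1100/1660 = 0.6627.
L_X/L_P = (R_X/R_P)²(T_X/T_P)⁴ = (10.0)²(0.6627)⁴ = 19.28.
F_X/F_P = (L_X/L_P)/(d_X/d_P)² = 19.28/(20.0)² = 0.04820.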